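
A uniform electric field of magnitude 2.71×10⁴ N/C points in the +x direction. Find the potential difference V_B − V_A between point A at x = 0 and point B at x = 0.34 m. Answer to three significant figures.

-9210 V

In a uniform field, potential decreases in the direction of E: V_B − V_A = −E·Δx.
V_B − V_A = −(2.71×10⁴ V/m)(0.340 m) = -9210 V.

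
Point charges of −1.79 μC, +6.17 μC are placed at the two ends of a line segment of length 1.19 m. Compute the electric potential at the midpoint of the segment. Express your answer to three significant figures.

6.62×10⁴ V

Electric potential is a scalar, so the contributions from each charge add algebraically: V = Σ kqᵢ/rᵢ.
Each charge is 0.595 m from the midpoint.
V = k[(-1.79×10⁻⁶)/(0.595) + (6.17×10⁻⁶)/(0.595)] = 6.62×10⁴ V.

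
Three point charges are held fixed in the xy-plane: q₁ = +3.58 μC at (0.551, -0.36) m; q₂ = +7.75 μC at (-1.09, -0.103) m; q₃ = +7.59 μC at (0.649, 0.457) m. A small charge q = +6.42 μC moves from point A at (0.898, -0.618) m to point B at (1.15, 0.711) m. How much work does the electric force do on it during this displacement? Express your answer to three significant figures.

The work done by the electric force is W_field = −ΔU = −q(V_B − V_A) = q(V_A − V_B).
At A: distances to the source charges are 0.432 m, 2.05 m, 1.10 m; V_A = Σ kqᵢ/rᵢ = 1.70×10⁵ V.
At B: distances to the source charges are 1.23 m, 2.38 m, 0.562 m; V_B = Σ kqᵢ/rᵢ = 1.77×10⁵ V.
ΔV = V_B − V_A = 6740 V.
W_field = −qΔV = −(6.42×10⁻⁶ C)(6740 V) = -0.0433 J.

-0.0433 J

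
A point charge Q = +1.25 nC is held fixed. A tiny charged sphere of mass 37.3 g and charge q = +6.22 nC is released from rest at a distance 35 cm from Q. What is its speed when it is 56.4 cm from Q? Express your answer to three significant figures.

Only the electrostatic force acts, so mechanical energy is conserved: ½mv² = U₁ − U₂ = kQq(1/r₁ − 1/r₂).
U₁ − U₂ = (8.99×10⁹ N·m²/C²)(1.25×10⁻⁹ C)(6.22×10⁻⁹ C)(1/0.350 − 1/0.564) = 7.58×10⁻⁸ J.
v = √(2·7.58×10⁻⁸/0.0373) = 2.02×10⁻³ m/s.

2.02×10⁻³ m/s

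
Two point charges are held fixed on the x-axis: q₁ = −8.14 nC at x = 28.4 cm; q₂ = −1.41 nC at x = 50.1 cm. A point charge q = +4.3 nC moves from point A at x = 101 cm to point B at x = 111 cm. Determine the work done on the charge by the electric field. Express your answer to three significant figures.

The work done by the electric force is W_field = −ΔU = −q(V_B − V_A) = q(V_A − V_B).
At A: distances to the source charges are 0.726 m, 0.509 m; V_A = Σ kqᵢ/rᵢ = -126 V.
At B: distances to the source charges are 0.826 m, 0.609 m; V_B = Σ kqᵢ/rᵢ = -109 V.
ΔV = V_B − V_A = 16.3 V.
W_field = −qΔV = −(4.30×10⁻⁹ C)(16.3 V) = -7.01×10⁻⁸ J.

-7.01×10⁻⁸ J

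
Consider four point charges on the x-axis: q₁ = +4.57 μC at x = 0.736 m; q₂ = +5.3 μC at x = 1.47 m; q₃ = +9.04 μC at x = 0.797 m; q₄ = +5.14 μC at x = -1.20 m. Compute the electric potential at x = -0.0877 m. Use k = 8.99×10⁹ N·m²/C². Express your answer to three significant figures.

2.14×10⁵ V

Electric potential is a scalar, so the contributions from each charge add algebraically: V = Σ kqᵢ/rᵢ.
Distances from the field point to each charge: r₁ = 0.824 m, r₂ = 1.56 m, r₃ = 0.885 m, r₄ = 1.11 m.
V = k[(4.57×10⁻⁶)/(0.824) + (5.30×10⁻⁶)/(1.56) + (9.04×10⁻⁶)/(0.885) + (5.14×10⁻⁶)/(1.11)] = 2.14×10⁵ V.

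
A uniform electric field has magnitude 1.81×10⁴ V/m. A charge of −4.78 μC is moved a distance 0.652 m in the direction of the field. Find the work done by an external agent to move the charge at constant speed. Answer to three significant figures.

0.0564 J

The potential change for a displacement 0.652 m in the direction of the field is ΔV = −Ed = -1.18×10⁴ V.
W_ext = qΔV = 0.0564 J.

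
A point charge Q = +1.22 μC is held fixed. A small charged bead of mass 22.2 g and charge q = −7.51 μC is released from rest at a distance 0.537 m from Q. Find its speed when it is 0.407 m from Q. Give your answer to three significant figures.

2.10 m/s

Only the electrostatic force acts, so mechanical energy is conserved: ½mv² = U₁ − U₂ = kQq(1/r₁ − 1/r₂).
U₁ − U₂ = (8.99×10⁹ N·m²/C²)(1.22×10⁻⁶ C)(-7.51×10⁻⁶ C)(1/0.537 − 1/0.407) = 0.0490 J.
v = √(2·0.0490/0.0222) = 2.10 m/s.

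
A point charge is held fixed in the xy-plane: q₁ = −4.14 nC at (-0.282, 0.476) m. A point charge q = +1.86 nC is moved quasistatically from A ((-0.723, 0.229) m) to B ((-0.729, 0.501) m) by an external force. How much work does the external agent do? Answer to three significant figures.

-1.77×10⁻⁸ J

For quasistatic motion the external work equals the change in potential energy: W_ext = qΔV = q(V_B − V_A).
At A: distance to the source charge is 0.505 m; V_A = kq₁/r = -73.6 V.
At B: distance to the source charge is 0.448 m; V_B = kq₁/r = -83.1 V.
ΔV = V_B − V_A = -9.50 V.
W_ext = qΔV = (1.86×10⁻⁹ C)(-9.50 V) = -1.77×10⁻⁸ J.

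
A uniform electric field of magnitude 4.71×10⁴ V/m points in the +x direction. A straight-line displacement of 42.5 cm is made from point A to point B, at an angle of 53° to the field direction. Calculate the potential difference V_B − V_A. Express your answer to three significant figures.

Only the component of displacement along E changes the potential: ΔV = −E·d·cosθ.
ΔV = −(4.71×10⁴ V/m)(0.425 m)cos53° = -1.20×10⁴ V.

-1.20×10⁴ V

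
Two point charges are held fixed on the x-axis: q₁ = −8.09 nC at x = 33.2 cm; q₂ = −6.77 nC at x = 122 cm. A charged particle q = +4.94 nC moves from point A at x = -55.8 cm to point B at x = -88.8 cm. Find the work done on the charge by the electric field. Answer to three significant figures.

-1.36×10⁻⁷ J

The work done by the electric force is W_field = −ΔU = −q(V_B − V_A) = q(V_A − V_B).
At A: distances to the source charges are 0.890 m, 1.78 m; V_A = Σ kqᵢ/rᵢ = -116 V.
At B: distances to the source charges are 1.22 m, 2.11 m; V_B = Σ kqᵢ/rᵢ = -88.5 V.
ΔV = V_B − V_A = 27.5 V.
W_field = −qΔV = −(4.94×10⁻⁹ C)(27.5 V) = -1.36×10⁻⁷ J.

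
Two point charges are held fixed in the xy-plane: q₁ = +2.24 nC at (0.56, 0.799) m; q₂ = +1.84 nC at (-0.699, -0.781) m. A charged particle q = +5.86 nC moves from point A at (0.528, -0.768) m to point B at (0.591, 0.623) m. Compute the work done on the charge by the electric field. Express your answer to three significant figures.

-5.57×10⁻⁷ J

The work done by the electric force is W_field = −ΔU = −q(V_B − V_A) = q(V_A − V_B).
At A: distances to the source charges are 1.57 m, 1.23 m; V_A = Σ kqᵢ/rᵢ = 26.3 V.
At B: distances to the source charges are 0.179 m, 1.91 m; V_B = Σ kqᵢ/rᵢ = 121 V.
ΔV = V_B − V_A = 95.0 V.
W_field = −qΔV = −(5.86×10⁻⁹ C)(95.0 V) = -5.57×10⁻⁷ J.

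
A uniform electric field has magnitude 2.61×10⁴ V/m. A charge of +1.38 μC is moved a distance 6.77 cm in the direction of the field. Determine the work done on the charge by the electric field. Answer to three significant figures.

2.44×10⁻³ J

The potential change for a displacement 6.77 cm in the direction of the field is ΔV = −Ed = -1770 V.
W_field = −qΔV = 2.44×10⁻³ J.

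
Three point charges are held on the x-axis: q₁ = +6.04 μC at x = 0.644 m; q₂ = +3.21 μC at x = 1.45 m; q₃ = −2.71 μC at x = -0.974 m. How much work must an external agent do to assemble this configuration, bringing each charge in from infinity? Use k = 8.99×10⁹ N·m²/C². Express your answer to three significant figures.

The assembly work is the sum of pairwise potential energies, U = Σ_{i<j} kqᵢqⱼ/rᵢⱼ.
Pair separations: r₁₂ = 0.806 m, r₁₃ = 1.62 m, r₂₃ = 2.42 m.
U = (0.216) + (-0.0909) + (-0.0323) = 0.0930 J.

0.0930 J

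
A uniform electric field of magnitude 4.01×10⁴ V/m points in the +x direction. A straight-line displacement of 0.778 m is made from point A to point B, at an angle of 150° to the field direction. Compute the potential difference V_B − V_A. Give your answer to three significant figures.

2.70×10⁴ V

Only the component of displacement along E changes the potential: ΔV = −E·d·cosθ.
ΔV = −(4.01×10⁴ V/m)(0.778 m)cos150° = 2.70×10⁴ V.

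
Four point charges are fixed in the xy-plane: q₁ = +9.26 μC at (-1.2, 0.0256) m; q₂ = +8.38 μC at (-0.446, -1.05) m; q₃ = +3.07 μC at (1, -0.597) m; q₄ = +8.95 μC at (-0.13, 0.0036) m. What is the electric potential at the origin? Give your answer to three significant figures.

7.78×10⁵ V

Electric potential is a scalar, so the contributions from each charge add algebraically: V = Σ kqᵢ/rᵢ.
Distances from the field point to each charge: r₁ = 1.20 m, r₂ = 1.14 m, r₃ = 1.16 m, r₄ = 0.130 m.
V = k[(9.26×10⁻⁶)/(1.20) + (8.38×10⁻⁶)/(1.14) + (3.07×10⁻⁶)/(1.16) + (8.95×10⁻⁶)/(0.130)] = 7.78×10⁵ V.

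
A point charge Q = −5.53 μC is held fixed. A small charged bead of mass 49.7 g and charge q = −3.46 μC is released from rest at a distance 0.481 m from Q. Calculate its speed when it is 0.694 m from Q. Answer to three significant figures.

2.10 m/s

Only the electrostatic force acts, so mechanical energy is conserved: ½mv² = U₁ − U₂ = kQq(1/r₁ − 1/r₂).
U₁ − U₂ = (8.99×10⁹ N·m²/C²)(-5.53×10⁻⁶ C)(-3.46×10⁻⁶ C)(1/0.481 − 1/0.694) = 0.110 J.
v = √(2·0.110/0.0497) = 2.10 m/s.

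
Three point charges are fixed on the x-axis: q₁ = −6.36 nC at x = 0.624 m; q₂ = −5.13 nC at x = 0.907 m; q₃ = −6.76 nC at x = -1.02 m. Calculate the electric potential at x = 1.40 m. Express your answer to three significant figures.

Electric potential is a scalar, so the contributions from each charge add algebraically: V = Σ kqᵢ/rᵢ.
Distances from the field point to each charge: r₁ = 0.776 m, r₂ = 0.493 m, r₃ = 2.42 m.
V = k[(-6.36×10⁻⁹)/(0.776) + (-5.13×10⁻⁹)/(0.493) + (-6.76×10⁻⁹)/(2.42)] = -192 V.

-192 V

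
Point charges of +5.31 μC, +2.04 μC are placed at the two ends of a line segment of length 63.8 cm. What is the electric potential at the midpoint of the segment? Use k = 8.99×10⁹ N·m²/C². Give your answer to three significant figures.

2.07×10⁵ V

Electric potential is a scalar, so the contributions from each charge add algebraically: V = Σ kqᵢ/rᵢ.
Each charge is 0.319 m from the midpoint.
V = k[(5.31×10⁻⁶)/(0.319) + (2.04×10⁻⁶)/(0.319)] = 2.07×10⁵ V.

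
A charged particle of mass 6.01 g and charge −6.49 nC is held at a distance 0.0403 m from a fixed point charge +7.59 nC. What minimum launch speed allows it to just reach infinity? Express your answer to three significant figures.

0.0605 m/s

To just escape, total mechanical energy must reach zero at infinity: ½mv²_min + U = 0, so ½mv²_min = −U = |kQq|/r.
|U| = |kQq|/r = (8.99×10⁹ N·m²/C²)(7.59×10⁻⁹)(6.49×10⁻⁹)/(0.0403) = 1.10×10⁻⁵ J.
v_min = √(2|U|/m) = √(2·1.10×10⁻⁵/6.01×10⁻³) = 0.0605 m/s.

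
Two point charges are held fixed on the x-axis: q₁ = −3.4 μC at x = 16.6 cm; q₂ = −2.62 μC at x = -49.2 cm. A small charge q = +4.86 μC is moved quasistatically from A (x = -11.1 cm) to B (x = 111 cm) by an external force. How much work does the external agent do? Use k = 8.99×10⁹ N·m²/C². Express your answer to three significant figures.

For quasistatic motion the external work equals the change in potential energy: W_ext = qΔV = q(V_B − V_A).
At A: distances to the source charges are 0.277 m, 0.381 m; V_A = Σ kqᵢ/rᵢ = -1.72×10⁵ V.
At B: distances to the source charges are 0.944 m, 1.60 m; V_B = Σ kqᵢ/rᵢ = -4.71×10⁴ V.
ΔV = V_B − V_A = 1.25×10⁵ V.
W_ext = qΔV = (4.86×10⁻⁶ C)(1.25×10⁵ V) = 0.608 J.

0.608 J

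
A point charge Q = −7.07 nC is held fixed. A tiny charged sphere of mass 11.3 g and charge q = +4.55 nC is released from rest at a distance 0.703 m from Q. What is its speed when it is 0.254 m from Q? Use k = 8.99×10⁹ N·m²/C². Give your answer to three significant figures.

0.0113 m/s

Only the electrostatic force acts, so mechanical energy is conserved: ½mv² = U₁ − U₂ = kQq(1/r₁ − 1/r₂).
U₁ − U₂ = (8.99×10⁹ N·m²/C²)(-7.07×10⁻⁹ C)(4.55×10⁻⁹ C)(1/0.703 − 1/0.254) = 7.27×10⁻⁷ J.
v = √(2·7.27×10⁻⁷/0.0113) = 0.0113 m/s.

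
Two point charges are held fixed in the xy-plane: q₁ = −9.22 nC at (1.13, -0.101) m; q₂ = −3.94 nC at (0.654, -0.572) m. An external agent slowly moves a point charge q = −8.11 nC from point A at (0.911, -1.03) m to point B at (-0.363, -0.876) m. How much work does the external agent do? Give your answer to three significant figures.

For quasistatic motion the external work equals the change in potential energy: W_ext = qΔV = q(V_B − V_A).
At A: distances to the source charges are 0.954 m, 0.525 m; V_A = Σ kqᵢ/rᵢ = -154 V.
At B: distances to the source charges are 1.68 m, 1.06 m; V_B = Σ kqᵢ/rᵢ = -82.6 V.
ΔV = V_B − V_A = 71.6 V.
W_ext = qΔV = (-8.11×10⁻⁹ C)(71.6 V) = -5.81×10⁻⁷ J.

-5.81×10⁻⁷ J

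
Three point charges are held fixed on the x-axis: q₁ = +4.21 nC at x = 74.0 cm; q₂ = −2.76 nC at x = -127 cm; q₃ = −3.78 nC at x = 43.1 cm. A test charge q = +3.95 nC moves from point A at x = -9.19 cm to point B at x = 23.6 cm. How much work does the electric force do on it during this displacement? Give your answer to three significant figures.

The work done by the electric force is W_field = −ΔU = −q(V_B − V_A) = q(V_A − V_B).
At A: distances to the source charges are 0.832 m, 1.18 m, 0.523 m; V_A = Σ kqᵢ/rᵢ = -40.6 V.
At B: distances to the source charges are 0.504 m, 1.51 m, 0.195 m; V_B = Σ kqᵢ/rᵢ = -116 V.
ΔV = V_B − V_A = -75.1 V.
W_field = −qΔV = −(3.95×10⁻⁹ C)(-75.1 V) = 2.97×10⁻⁷ J.

2.97×10⁻⁷ J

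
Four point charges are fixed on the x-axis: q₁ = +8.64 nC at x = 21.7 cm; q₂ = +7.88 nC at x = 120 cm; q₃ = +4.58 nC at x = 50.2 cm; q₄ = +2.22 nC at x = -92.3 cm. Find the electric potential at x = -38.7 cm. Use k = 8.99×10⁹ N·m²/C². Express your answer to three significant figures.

The total potential is the scalar sum of each charge's contribution, V = Σ kqᵢ/rᵢ.
Distances from the field point to each charge: r₁ = 0.604 m, r₂ = 1.59 m, r₃ = 0.889 m, r₄ = 0.536 m.
V = k[(8.64×10⁻⁹)/(0.604) + (7.88×10⁻⁹)/(1.59) + (4.58×10⁻⁹)/(0.889) + (2.22×10⁻⁹)/(0.536)] = 257 V.

257 V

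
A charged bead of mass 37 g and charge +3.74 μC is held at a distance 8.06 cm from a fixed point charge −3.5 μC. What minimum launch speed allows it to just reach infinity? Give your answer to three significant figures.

To just escape, total mechanical energy must reach zero at infinity: ½mv²_min + U = 0, so ½mv²_min = −U = |kQq|/r.
|U| = |kQq|/r = (8.99×10⁹ N·m²/C²)(3.50×10⁻⁶)(3.74×10⁻⁶)/(0.0806) = 1.46 J.
v_min = √(2|U|/m) = √(2·1.46/0.0370) = 8.88 m/s.

8.88 m/s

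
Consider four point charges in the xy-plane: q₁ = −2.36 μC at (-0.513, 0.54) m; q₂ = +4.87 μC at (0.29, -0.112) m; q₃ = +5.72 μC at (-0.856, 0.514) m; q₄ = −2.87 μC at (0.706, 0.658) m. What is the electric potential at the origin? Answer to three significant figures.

Electric potential is a scalar, so the contributions from each charge add algebraically: V = Σ kqᵢ/rᵢ.
Distances from the field point to each charge: r₁ = 0.745 m, r₂ = 0.311 m, r₃ = 0.998 m, r₄ = 0.965 m.
V = k[(-2.36×10⁻⁶)/(0.745) + (4.87×10⁻⁶)/(0.311) + (5.72×10⁻⁶)/(0.998) + (-2.87×10⁻⁶)/(0.965)] = 1.37×10⁵ V.

1.37×10⁵ V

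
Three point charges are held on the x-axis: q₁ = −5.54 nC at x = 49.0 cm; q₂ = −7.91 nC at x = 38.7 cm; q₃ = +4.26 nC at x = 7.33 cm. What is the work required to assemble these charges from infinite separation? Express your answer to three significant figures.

The assembly work is the sum of pairwise potential energies, U = Σ_{i<j} kqᵢqⱼ/rᵢⱼ.
Pair separations: r₁₂ = 0.103 m, r₁₃ = 0.417 m, r₂₃ = 0.314 m.
U = (3.82×10⁻⁶) + (-5.09×10⁻⁷) + (-9.66×10⁻⁷) = 2.35×10⁻⁶ J.

2.35×10⁻⁶ J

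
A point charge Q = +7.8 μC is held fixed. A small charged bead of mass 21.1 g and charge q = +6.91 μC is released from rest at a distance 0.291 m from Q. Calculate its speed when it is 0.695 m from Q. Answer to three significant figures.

Only the electrostatic force acts, so mechanical energy is conserved: ½mv² = U₁ − U₂ = kQq(1/r₁ − 1/r₂).
U₁ − U₂ = (8.99×10⁹ N·m²/C²)(7.80×10⁻⁶ C)(6.91×10⁻⁶ C)(1/0.291 − 1/0.695) = 0.968 J.
v = √(2·0.968/0.0211) = 9.58 m/s.

9.58 m/s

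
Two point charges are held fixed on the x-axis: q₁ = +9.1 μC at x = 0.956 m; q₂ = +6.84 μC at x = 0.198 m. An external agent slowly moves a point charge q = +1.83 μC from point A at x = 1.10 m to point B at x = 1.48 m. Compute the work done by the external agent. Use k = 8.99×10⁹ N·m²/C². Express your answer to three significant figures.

-0.791 J

For quasistatic motion the external work equals the change in potential energy: W_ext = qΔV = q(V_B − V_A).
At A: distances to the source charges are 0.144 m, 0.902 m; V_A = Σ kqᵢ/rᵢ = 6.36×10⁵ V.
At B: distances to the source charges are 0.524 m, 1.28 m; V_B = Σ kqᵢ/rᵢ = 2.04×10⁵ V.
ΔV = V_B − V_A = -4.32×10⁵ V.
W_ext = qΔV = (1.83×10⁻⁶ C)(-4.32×10⁵ V) = -0.791 J.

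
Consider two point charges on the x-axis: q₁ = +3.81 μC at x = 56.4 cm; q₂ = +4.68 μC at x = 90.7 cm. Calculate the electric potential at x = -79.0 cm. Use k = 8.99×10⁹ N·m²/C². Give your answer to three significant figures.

5.01×10⁴ V

The total potential is the scalar sum of each charge's contribution, V = Σ kqᵢ/rᵢ.
Distances from the field point to each charge: r₁ = 1.35 m, r₂ = 1.70 m.
V = k[(3.81×10⁻⁶)/(1.35) + (4.68×10⁻⁶)/(1.70)] = 5.01×10⁴ V.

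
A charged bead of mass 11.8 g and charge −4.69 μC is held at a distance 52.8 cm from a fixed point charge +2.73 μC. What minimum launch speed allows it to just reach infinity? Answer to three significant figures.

To just escape, total mechanical energy must reach zero at infinity: ½mv²_min + U = 0, so ½mv²_min = −U = |kQq|/r.
|U| = |kQq|/r = (8.99×10⁹ N·m²/C²)(2.73×10⁻⁶)(4.69×10⁻⁶)/(0.528) = 0.218 J.
v_min = √(2|U|/m) = √(2·0.218/0.0118) = 6.08 m/s.

6.08 m/s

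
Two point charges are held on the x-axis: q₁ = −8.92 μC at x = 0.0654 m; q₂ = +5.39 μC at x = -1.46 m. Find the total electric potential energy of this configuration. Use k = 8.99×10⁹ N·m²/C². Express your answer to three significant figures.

The assembly work is the sum of pairwise potential energies, U = Σ_{i<j} kqᵢqⱼ/rᵢⱼ.
Pair separations: r₁₂ = 1.53 m.
U = (-0.283) = -0.283 J.

-0.283 J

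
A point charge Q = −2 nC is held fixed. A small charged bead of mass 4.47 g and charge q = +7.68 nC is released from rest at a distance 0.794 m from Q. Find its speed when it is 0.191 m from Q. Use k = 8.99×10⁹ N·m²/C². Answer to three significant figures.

Only the electrostatic force acts, so mechanical energy is conserved: ½mv² = U₁ − U₂ = kQq(1/r₁ − 1/r₂).
U₁ − U₂ = (8.99×10⁹ N·m²/C²)(-2.00×10⁻⁹ C)(7.68×10⁻⁹ C)(1/0.794 − 1/0.191) = 5.49×10⁻⁷ J.
v = √(2·5.49×10⁻⁷/4.47×10⁻³) = 0.0157 m/s.

0.0157 m/s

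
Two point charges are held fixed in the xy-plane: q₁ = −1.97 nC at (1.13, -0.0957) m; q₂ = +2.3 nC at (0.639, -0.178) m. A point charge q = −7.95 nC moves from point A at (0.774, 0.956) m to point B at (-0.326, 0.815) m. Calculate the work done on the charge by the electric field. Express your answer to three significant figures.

The work done by the electric force is W_field = −ΔU = −q(V_B − V_A) = q(V_A − V_B).
At A: distances to the source charges are 1.11 m, 1.14 m; V_A = Σ kqᵢ/rᵢ = 2.16 V.
At B: distances to the source charges are 1.72 m, 1.38 m; V_B = Σ kqᵢ/rᵢ = 4.62 V.
ΔV = V_B − V_A = 2.47 V.
W_field = −qΔV = −(-7.95×10⁻⁹ C)(2.47 V) = 1.96×10⁻⁸ J.

1.96×10⁻⁸ J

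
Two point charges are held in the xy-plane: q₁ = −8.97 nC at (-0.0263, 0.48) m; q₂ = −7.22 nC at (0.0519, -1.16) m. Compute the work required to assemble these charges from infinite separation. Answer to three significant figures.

The work to assemble the configuration equals its total potential energy, U = Σ kqᵢqⱼ/rᵢⱼ over all pairs.
Pair separations: r₁₂ = 1.64 m.
U = (3.55×10⁻⁷) = 3.55×10⁻⁷ J.

3.55×10⁻⁷ J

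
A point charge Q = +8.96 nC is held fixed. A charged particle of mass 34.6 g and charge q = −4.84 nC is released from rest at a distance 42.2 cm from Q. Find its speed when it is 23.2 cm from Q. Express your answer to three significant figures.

Only the electrostatic force acts, so mechanical energy is conserved: ½mv² = U₁ − U₂ = kQq(1/r₁ − 1/r₂).
U₁ − U₂ = (8.99×10⁹ N·m²/C²)(8.96×10⁻⁹ C)(-4.84×10⁻⁹ C)(1/0.422 − 1/0.232) = 7.57×10⁻⁷ J.
v = √(2·7.57×10⁻⁷/0.0346) = 6.61×10⁻³ m/s.

6.61×10⁻³ m/s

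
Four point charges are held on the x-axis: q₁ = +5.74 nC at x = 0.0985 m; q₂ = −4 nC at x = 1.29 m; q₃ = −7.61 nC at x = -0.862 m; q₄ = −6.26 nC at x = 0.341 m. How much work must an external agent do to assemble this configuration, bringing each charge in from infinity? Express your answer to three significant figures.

The assembly work is the sum of pairwise potential energies, U = Σ_{i<j} kqᵢqⱼ/rᵢⱼ.
Pair separations: r₁₂ = 1.19 m, r₁₃ = 0.961 m, r₁₄ = 0.243 m, r₂₃ = 2.15 m, r₂₄ = 0.949 m, r₃₄ = 1.20 m.
Summing all 6 pair terms gives U = -1.19×10⁻⁶ J.

-1.19×10⁻⁶ J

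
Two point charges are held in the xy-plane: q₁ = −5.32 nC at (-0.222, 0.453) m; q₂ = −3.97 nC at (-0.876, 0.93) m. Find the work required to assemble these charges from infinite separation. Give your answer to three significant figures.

2.35×10⁻⁷ J

The work to assemble the configuration equals its total potential energy, U = Σ kqᵢqⱼ/rᵢⱼ over all pairs.
Pair separations: r₁₂ = 0.809 m.
U = (2.35×10⁻⁷) = 2.35×10⁻⁷ J.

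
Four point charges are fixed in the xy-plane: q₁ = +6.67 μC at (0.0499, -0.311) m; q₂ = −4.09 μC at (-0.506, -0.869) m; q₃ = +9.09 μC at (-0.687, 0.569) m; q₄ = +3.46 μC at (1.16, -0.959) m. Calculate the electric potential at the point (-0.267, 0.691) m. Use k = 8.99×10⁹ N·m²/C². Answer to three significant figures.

Electric potential is a scalar, so the contributions from each charge add algebraically: V = Σ kqᵢ/rᵢ.
Distances from the field point to each charge: r₁ = 1.05 m, r₂ = 1.58 m, r₃ = 0.437 m, r₄ = 2.18 m.
V = k[(6.67×10⁻⁶)/(1.05) + (-4.09×10⁻⁶)/(1.58) + (9.09×10⁻⁶)/(0.437) + (3.46×10⁻⁶)/(2.18)] = 2.35×10⁵ V.

2.35×10⁵ V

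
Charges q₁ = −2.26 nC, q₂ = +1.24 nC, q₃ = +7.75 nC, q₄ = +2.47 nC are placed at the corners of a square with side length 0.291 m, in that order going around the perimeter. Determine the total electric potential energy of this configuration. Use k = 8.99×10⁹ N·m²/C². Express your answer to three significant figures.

3.14×10⁻⁷ J

The assembly work is the sum of pairwise potential energies, U = Σ_{i<j} kqᵢqⱼ/rᵢⱼ.
The four side pairs have separation 0.291 m and the two diagonal pairs 0.412 m.
Summing all 6 pair terms gives U = 3.14×10⁻⁷ J.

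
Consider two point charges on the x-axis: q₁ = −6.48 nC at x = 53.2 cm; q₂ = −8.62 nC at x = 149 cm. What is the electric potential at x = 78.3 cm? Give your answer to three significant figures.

The total potential is the scalar sum of each charge's contribution, V = Σ kqᵢ/rᵢ.
Distances from the field point to each charge: r₁ = 0.251 m, r₂ = 0.707 m.
V = k[(-6.48×10⁻⁹)/(0.251) + (-8.62×10⁻⁹)/(0.707)] = -342 V.

-342 V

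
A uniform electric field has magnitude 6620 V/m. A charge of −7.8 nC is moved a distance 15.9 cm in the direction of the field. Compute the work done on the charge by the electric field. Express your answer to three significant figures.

-8.21×10⁻⁶ J

The potential change for a displacement 15.9 cm in the direction of the field is ΔV = −Ed = -1050 V.
W_field = −qΔV = -8.21×10⁻⁶ J.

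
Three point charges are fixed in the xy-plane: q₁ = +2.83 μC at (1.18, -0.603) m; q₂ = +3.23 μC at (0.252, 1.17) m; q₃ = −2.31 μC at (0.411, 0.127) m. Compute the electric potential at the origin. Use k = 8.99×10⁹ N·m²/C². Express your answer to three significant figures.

The total potential is the scalar sum of each charge's contribution, V = Σ kqᵢ/rᵢ.
Distances from the field point to each charge: r₁ = 1.33 m, r₂ = 1.20 m, r₃ = 0.430 m.
V = k[(2.83×10⁻⁶)/(1.33) + (3.23×10⁻⁶)/(1.20) + (-2.31×10⁻⁶)/(0.430)] = -4810 V.

-4810 V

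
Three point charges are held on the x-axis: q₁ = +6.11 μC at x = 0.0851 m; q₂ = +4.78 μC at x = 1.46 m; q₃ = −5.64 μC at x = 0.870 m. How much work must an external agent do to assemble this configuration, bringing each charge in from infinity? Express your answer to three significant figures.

-0.615 J

The work to assemble the configuration equals its total potential energy, U = Σ kqᵢqⱼ/rᵢⱼ over all pairs.
Pair separations: r₁₂ = 1.37 m, r₁₃ = 0.785 m, r₂₃ = 0.590 m.
U = (0.191) + (-0.395) + (-0.411) = -0.615 J.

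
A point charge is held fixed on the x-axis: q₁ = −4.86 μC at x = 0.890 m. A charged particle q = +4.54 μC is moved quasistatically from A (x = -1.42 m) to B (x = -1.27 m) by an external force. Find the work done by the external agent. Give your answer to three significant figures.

For quasistatic motion the external work equals the change in potential energy: W_ext = qΔV = q(V_B − V_A).
At A: distance to the source charge is 2.31 m; V_A = kq₁/r = -1.89×10⁴ V.
At B: distance to the source charge is 2.16 m; V_B = kq₁/r = -2.02×10⁴ V.
ΔV = V_B − V_A = -1310 V.
W_ext = qΔV = (4.54×10⁻⁶ C)(-1310 V) = -5.96×10⁻³ J.

-5.96×10⁻³ J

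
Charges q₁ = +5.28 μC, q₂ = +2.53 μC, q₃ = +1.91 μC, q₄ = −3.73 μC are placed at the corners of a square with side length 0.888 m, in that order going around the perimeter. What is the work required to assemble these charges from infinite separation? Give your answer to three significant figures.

-0.0827 J

The work to assemble the configuration equals its total potential energy, U = Σ kqᵢqⱼ/rᵢⱼ over all pairs.
The four side pairs have separation 0.888 m and the two diagonal pairs 1.26 m.
Summing all 6 pair terms gives U = -0.0827 J.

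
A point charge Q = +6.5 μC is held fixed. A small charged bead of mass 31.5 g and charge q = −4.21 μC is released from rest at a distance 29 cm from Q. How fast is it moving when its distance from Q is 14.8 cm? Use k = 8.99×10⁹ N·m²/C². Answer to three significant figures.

7.19 m/s

Only the electrostatic force acts, so mechanical energy is conserved: ½mv² = U₁ − U₂ = kQq(1/r₁ − 1/r₂).
U₁ − U₂ = (8.99×10⁹ N·m²/C²)(6.50×10⁻⁶ C)(-4.21×10⁻⁶ C)(1/0.290 − 1/0.148) = 0.814 J.
v = √(2·0.814/0.0315) = 7.19 m/s.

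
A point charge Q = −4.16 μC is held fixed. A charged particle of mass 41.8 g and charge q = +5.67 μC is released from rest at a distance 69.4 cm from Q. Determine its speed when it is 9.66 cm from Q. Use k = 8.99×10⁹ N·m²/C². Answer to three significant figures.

Only the electrostatic force acts, so mechanical energy is conserved: ½mv² = U₁ − U₂ = kQq(1/r₁ − 1/r₂).
U₁ − U₂ = (8.99×10⁹ N·m²/C²)(-4.16×10⁻⁶ C)(5.67×10⁻⁶ C)(1/0.694 − 1/0.0966) = 1.89 J.
v = √(2·1.89/0.0418) = 9.51 m/s.

9.51 m/s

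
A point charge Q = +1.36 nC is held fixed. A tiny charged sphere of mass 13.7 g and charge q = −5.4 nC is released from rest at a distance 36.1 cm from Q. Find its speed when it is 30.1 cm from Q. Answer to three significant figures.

2.31×10⁻³ m/s

Only the electrostatic force acts, so mechanical energy is conserved: ½mv² = U₁ − U₂ = kQq(1/r₁ − 1/r₂).
U₁ − U₂ = (8.99×10⁹ N·m²/C²)(1.36×10⁻⁹ C)(-5.40×10⁻⁹ C)(1/0.361 − 1/0.301) = 3.65×10⁻⁸ J.
v = √(2·3.65×10⁻⁸/0.0137) = 2.31×10⁻³ m/s.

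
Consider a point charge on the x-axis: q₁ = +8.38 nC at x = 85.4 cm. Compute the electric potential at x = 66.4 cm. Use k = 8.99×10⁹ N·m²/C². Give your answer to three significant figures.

The total potential is the scalar sum of each charge's contribution, V = Σ kqᵢ/rᵢ.
V = k[(8.38×10⁻⁹)/(0.190)] = 397 V.

397 V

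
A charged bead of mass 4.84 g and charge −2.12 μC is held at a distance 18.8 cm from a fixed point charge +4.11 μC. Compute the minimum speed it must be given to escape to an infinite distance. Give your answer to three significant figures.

To just escape, total mechanical energy must reach zero at infinity: ½mv²_min + U = 0, so ½mv²_min = −U = |kQq|/r.
|U| = |kQq|/r = (8.99×10⁹ N·m²/C²)(4.11×10⁻⁶)(2.12×10⁻⁶)/(0.188) = 0.417 J.
v_min = √(2|U|/m) = √(2·0.417/4.84×10⁻³) = 13.1 m/s.

13.1 m/s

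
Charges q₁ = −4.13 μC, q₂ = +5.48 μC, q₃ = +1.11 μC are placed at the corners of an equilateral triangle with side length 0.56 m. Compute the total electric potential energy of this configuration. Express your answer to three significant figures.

-0.339 J

The assembly work is the sum of pairwise potential energies, U = Σ_{i<j} kqᵢqⱼ/rᵢⱼ.
All three pair separations equal the side length, 0.560 m.
U = (-0.363) + (-0.0736) + (0.0977) = -0.339 J.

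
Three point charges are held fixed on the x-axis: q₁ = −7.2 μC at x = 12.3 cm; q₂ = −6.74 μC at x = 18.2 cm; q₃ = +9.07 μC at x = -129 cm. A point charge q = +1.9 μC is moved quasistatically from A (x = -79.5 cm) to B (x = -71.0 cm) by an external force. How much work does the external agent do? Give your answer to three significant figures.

-0.0708 J

For quasistatic motion the external work equals the change in potential energy: W_ext = qΔV = q(V_B − V_A).
At A: distances to the source charges are 0.918 m, 0.977 m, 0.495 m; V_A = Σ kqᵢ/rᵢ = 3.22×10⁴ V.
At B: distances to the source charges are 0.833 m, 0.892 m, 0.580 m; V_B = Σ kqᵢ/rᵢ = -5050 V.
ΔV = V_B − V_A = -3.72×10⁴ V.
W_ext = qΔV = (1.90×10⁻⁶ C)(-3.72×10⁴ V) = -0.0708 J.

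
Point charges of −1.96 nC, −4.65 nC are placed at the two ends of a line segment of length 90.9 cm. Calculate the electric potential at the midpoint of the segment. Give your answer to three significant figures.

Electric potential is a scalar, so the contributions from each charge add algebraically: V = Σ kqᵢ/rᵢ.
Each charge is 0.455 m from the midpoint.
V = k[(-1.96×10⁻⁹)/(0.455) + (-4.65×10⁻⁹)/(0.455)] = -131 V.

-131 V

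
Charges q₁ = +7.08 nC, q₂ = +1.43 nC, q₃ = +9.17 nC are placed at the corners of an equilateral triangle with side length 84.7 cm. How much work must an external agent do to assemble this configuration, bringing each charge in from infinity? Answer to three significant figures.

The assembly work is the sum of pairwise potential energies, U = Σ_{i<j} kqᵢqⱼ/rᵢⱼ.
All three pair separations equal the side length, 0.847 m.
U = (1.07×10⁻⁷) + (6.89×10⁻⁷) + (1.39×10⁻⁷) = 9.36×10⁻⁷ J.

9.36×10⁻⁷ J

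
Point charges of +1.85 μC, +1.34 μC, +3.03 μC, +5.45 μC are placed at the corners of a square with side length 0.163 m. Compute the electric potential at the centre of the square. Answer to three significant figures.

9.10×10⁵ V

The total potential is the scalar sum of each charge's contribution, V = Σ kqᵢ/rᵢ.
The distance from each corner to the centre is a√2/2 = 0.115 m.
V = k[(1.85×10⁻⁶)/(0.115) + (1.34×10⁻⁶)/(0.115) + (3.03×10⁻⁶)/(0.115) + (5.45×10⁻⁶)/(0.115)] = 9.10×10⁵ V.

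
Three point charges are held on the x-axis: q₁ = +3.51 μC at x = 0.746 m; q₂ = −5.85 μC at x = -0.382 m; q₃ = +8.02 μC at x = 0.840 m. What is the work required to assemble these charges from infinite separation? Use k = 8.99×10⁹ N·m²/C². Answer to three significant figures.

The assembly work is the sum of pairwise potential energies, U = Σ_{i<j} kqᵢqⱼ/rᵢⱼ.
Pair separations: r₁₂ = 1.13 m, r₁₃ = 0.0940 m, r₂₃ = 1.22 m.
U = (-0.164) + (2.69) + (-0.345) = 2.18 J.

2.18 J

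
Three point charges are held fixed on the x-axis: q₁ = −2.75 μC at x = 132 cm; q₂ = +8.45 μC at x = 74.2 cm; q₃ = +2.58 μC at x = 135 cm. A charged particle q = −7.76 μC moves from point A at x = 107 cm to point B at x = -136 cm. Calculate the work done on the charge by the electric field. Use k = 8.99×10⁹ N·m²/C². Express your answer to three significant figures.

The work done by the electric force is W_field = −ΔU = −q(V_B − V_A) = q(V_A − V_B).
At A: distances to the source charges are 0.250 m, 0.328 m, 0.280 m; V_A = Σ kqᵢ/rᵢ = 2.16×10⁵ V.
At B: distances to the source charges are 2.68 m, 2.10 m, 2.71 m; V_B = Σ kqᵢ/rᵢ = 3.55×10⁴ V.
ΔV = V_B − V_A = -1.80×10⁵ V.
W_field = −qΔV = −(-7.76×10⁻⁶ C)(-1.80×10⁵ V) = -1.40 J.

-1.40 J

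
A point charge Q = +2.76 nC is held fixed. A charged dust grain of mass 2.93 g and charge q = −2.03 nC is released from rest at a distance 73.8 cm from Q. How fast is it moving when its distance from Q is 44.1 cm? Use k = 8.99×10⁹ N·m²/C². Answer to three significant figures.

5.60×10⁻³ m/s

Only the electrostatic force acts, so mechanical energy is conserved: ½mv² = U₁ − U₂ = kQq(1/r₁ − 1/r₂).
U₁ − U₂ = (8.99×10⁹ N·m²/C²)(2.76×10⁻⁹ C)(-2.03×10⁻⁹ C)(1/0.738 − 1/0.441) = 4.60×10⁻⁸ J.
v = √(2·4.60×10⁻⁸/2.93×10⁻³) = 5.60×10⁻³ m/s.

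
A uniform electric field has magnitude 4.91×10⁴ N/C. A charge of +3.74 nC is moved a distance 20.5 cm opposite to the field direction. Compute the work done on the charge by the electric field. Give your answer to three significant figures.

-3.76×10⁻⁵ J

The potential change for a displacement 20.5 cm opposite to the field direction is ΔV = +Ed = 1.01×10⁴ V.
W_field = −qΔV = -3.76×10⁻⁵ J.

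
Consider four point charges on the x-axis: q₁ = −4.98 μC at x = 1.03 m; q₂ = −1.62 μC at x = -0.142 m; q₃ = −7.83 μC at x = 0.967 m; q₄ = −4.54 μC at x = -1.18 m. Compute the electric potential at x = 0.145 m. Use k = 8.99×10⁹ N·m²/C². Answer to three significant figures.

Electric potential is a scalar, so the contributions from each charge add algebraically: V = Σ kqᵢ/rᵢ.
Distances from the field point to each charge: r₁ = 0.885 m, r₂ = 0.287 m, r₃ = 0.822 m, r₄ = 1.32 m.
V = k[(-4.98×10⁻⁶)/(0.885) + (-1.62×10⁻⁶)/(0.287) + (-7.83×10⁻⁶)/(0.822) + (-4.54×10⁻⁶)/(1.32)] = -2.18×10⁵ V.

-2.18×10⁵ V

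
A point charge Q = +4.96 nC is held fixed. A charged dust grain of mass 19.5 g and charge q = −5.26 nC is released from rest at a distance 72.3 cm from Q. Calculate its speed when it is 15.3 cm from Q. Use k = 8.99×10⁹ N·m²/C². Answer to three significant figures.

Only the electrostatic force acts, so mechanical energy is conserved: ½mv² = U₁ − U₂ = kQq(1/r₁ − 1/r₂).
U₁ − U₂ = (8.99×10⁹ N·m²/C²)(4.96×10⁻⁹ C)(-5.26×10⁻⁹ C)(1/0.723 − 1/0.153) = 1.21×10⁻⁶ J.
v = √(2·1.21×10⁻⁶/0.0195) = 0.0111 m/s.

0.0111 m/s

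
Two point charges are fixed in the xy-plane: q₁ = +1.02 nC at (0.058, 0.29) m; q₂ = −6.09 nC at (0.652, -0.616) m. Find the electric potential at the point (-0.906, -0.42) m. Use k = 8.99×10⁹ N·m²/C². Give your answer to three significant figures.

-27.2 V

Electric potential is a scalar, so the contributions from each charge add algebraically: V = Σ kqᵢ/rᵢ.
Distances from the field point to each charge: r₁ = 1.20 m, r₂ = 1.57 m.
V = k[(1.02×10⁻⁹)/(1.20) + (-6.09×10⁻⁹)/(1.57)] = -27.2 V.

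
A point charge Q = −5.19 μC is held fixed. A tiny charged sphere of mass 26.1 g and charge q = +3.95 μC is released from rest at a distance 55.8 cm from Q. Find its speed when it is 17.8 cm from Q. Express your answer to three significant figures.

7.35 m/s

Only the electrostatic force acts, so mechanical energy is conserved: ½mv² = U₁ − U₂ = kQq(1/r₁ − 1/r₂).
U₁ − U₂ = (8.99×10⁹ N·m²/C²)(-5.19×10⁻⁶ C)(3.95×10⁻⁶ C)(1/0.558 − 1/0.178) = 0.705 J.
v = √(2·0.705/0.0261) = 7.35 m/s.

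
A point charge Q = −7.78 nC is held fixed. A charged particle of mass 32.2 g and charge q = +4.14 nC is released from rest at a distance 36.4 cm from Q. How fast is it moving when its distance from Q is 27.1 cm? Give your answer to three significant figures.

4.12×10⁻³ m/s

Only the electrostatic force acts, so mechanical energy is conserved: ½mv² = U₁ − U₂ = kQq(1/r₁ − 1/r₂).
U₁ − U₂ = (8.99×10⁹ N·m²/C²)(-7.78×10⁻⁹ C)(4.14×10⁻⁹ C)(1/0.364 − 1/0.271) = 2.73×10⁻⁷ J.
v = √(2·2.73×10⁻⁷/0.0322) = 4.12×10⁻³ m/s.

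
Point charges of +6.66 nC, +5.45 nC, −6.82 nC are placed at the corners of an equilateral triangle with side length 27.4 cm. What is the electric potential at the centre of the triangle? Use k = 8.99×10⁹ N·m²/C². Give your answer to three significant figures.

The total potential is the scalar sum of each charge's contribution, V = Σ kqᵢ/rᵢ.
The distance from each vertex to the centroid is a/√3 = 0.158 m.
V = k[(6.66×10⁻⁹)/(0.158) + (5.45×10⁻⁹)/(0.158) + (-6.82×10⁻⁹)/(0.158)] = 301 V.

301 V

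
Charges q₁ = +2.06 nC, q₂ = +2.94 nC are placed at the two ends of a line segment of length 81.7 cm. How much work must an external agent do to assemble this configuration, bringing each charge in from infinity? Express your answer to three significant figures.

6.66×10⁻⁸ J

The assembly work is the sum of pairwise potential energies, U = Σ_{i<j} kqᵢqⱼ/rᵢⱼ.
The separation is r = 0.817 m.
U = (6.66×10⁻⁸) = 6.66×10⁻⁸ J.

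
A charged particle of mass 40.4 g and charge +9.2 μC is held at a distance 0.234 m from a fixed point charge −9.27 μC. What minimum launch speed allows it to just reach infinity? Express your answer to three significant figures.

To just escape, total mechanical energy must reach zero at infinity: ½mv²_min + U = 0, so ½mv²_min = −U = |kQq|/r.
|U| = |kQq|/r = (8.99×10⁹ N·m²/C²)(9.27×10⁻⁶)(9.20×10⁻⁶)/(0.234) = 3.28 J.
v_min = √(2|U|/m) = √(2·3.28/0.0404) = 12.7 m/s.

12.7 m/s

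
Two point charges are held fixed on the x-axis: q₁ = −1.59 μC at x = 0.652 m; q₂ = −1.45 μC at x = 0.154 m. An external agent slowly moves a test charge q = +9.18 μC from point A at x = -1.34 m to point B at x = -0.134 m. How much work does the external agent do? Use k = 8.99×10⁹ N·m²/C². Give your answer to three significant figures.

For quasistatic motion the external work equals the change in potential energy: W_ext = qΔV = q(V_B − V_A).
At A: distances to the source charges are 1.99 m, 1.49 m; V_A = Σ kqᵢ/rᵢ = -1.59×10⁴ V.
At B: distances to the source charges are 0.786 m, 0.288 m; V_B = Σ kqᵢ/rᵢ = -6.34×10⁴ V.
ΔV = V_B − V_A = -4.75×10⁴ V.
W_ext = qΔV = (9.18×10⁻⁶ C)(-4.75×10⁴ V) = -0.436 J.

-0.436 J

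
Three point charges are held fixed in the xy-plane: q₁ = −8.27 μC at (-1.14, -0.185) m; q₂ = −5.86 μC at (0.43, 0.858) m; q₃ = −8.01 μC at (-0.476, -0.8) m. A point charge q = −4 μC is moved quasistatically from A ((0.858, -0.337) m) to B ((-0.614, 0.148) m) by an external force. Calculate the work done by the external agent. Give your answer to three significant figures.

For quasistatic motion the external work equals the change in potential energy: W_ext = qΔV = q(V_B − V_A).
At A: distances to the source charges are 2.00 m, 1.27 m, 1.41 m; V_A = Σ kqᵢ/rᵢ = -1.30×10⁵ V.
At B: distances to the source charges are 0.623 m, 1.26 m, 0.958 m; V_B = Σ kqᵢ/rᵢ = -2.36×10⁵ V.
ΔV = V_B − V_A = -1.07×10⁵ V.
W_ext = qΔV = (-4.00×10⁻⁶ C)(-1.07×10⁵ V) = 0.427 J.

0.427 J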